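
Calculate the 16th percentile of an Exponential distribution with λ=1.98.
0.0881

We have X ~ Exponential(λ=1.98).

We want to find x such that P(X ≤ x) = 0.16.

This is the 16th percentile, which means 16% of values fall below this point.

Using the inverse CDF (quantile function):
x = F⁻¹(0.16) = 0.0881

Verification: P(X ≤ 0.0881) = 0.16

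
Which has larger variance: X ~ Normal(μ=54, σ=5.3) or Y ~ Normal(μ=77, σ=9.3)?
Y has larger variance (86.4900 > 28.0900)

Compute the variance for each distribution:

X ~ Normal(μ=54, σ=5.3):
Var(X) = 28.0900

Y ~ Normal(μ=77, σ=9.3):
Var(Y) = 86.4900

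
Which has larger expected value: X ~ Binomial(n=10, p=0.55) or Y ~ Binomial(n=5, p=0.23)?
X has larger mean (5.5000 > 1.1500)

Compute the expected value for each distribution:

X ~ Binomial(n=10, p=0.55):
E[X] = 5.5000

Y ~ Binomial(n=5, p=0.23):
E[Y] = 1.1500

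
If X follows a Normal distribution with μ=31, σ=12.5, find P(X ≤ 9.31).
0.041353

We have X ~ Normal(μ=31, σ=12.5).

The CDF gives us P(X ≤ k).

Using the CDF:
P(X ≤ 9.31) = 0.041353

This means there's approximately a 4.1% chance that X is at most 9.31.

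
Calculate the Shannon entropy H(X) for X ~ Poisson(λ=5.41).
2.2455 nats

We have X ~ Poisson(λ=5.41).

The Shannon entropy measures the uncertainty or information content of the distribution.

For a Poisson distribution with λ=5.41:
H(X) = 2.2455 nats

(In bits, this would be 3.2396 bits.)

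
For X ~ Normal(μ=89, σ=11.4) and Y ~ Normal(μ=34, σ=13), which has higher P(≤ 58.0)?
Y has higher probability (P(Y ≤ 58.0) = 0.9676 > P(X ≤ 58.0) = 0.0033)

Compute P(≤ 58.0) for each distribution:

X ~ Normal(μ=89, σ=11.4):
P(X ≤ 58.0) = 0.0033

Y ~ Normal(μ=34, σ=13):
P(Y ≤ 58.0) = 0.9676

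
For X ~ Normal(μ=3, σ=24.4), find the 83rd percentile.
26.2816

We have X ~ Normal(μ=3, σ=24.4).

We want to find x such that P(X ≤ x) = 0.83.

This is the 83rd percentile, which means 83% of values fall below this point.

Using the inverse CDF (quantile function):
x = F⁻¹(0.83) = 26.2816

Verification: P(X ≤ 26.2816) = 0.83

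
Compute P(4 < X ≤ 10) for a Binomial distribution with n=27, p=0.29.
0.797005

We have X ~ Binomial(n=27, p=0.29).

To find P(4 < X ≤ 10), we use:
P(4 < X ≤ 10) = P(X ≤ 10) - P(X ≤ 4)
                 = F(10) - F(4)
                 = 0.870095 - 0.073090
                 = 0.797005

So there's approximately a 79.7% chance that X falls in this range.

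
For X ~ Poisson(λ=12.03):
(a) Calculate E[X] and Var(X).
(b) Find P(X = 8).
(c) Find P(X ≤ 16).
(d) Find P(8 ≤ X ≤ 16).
(a) E[X] = 12.0300, Var(X) = 12.0300
(b) P(X = 8) = 0.064870
(c) P(X ≤ 16) = 0.897072
(d) P(8 ≤ X ≤ 16) = 0.808870

We have X ~ Poisson(λ=12.03).

(a) Moments:
E[X] = 12.0300
Var(X) = 12.0300
σ = √Var(X) = 3.4684

(b) Point probability using PMF:
P(X = 8) = 0.064870

(c) Cumulative probability using CDF:
P(X ≤ 16) = F(16) = 0.897072

(d) Range probability:
P(8 ≤ X ≤ 16) = P(X ≤ 16) - P(X ≤ 7)
                   = F(16) - F(7)
                   = 0.897072 - 0.088202
                   = 0.808870

This means approximately 80.9% of outcomes fall in the interval [8, 16].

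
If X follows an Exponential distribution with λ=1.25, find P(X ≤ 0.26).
0.277473

We have X ~ Exponential(λ=1.25).

The CDF gives us P(X ≤ k).

Using the CDF:
P(X ≤ 0.26) = 0.277473

This means there's approximately a 27.7% chance that X is at most 0.26.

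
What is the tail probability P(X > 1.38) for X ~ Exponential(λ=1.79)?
0.084568

We have X ~ Exponential(λ=1.79).

P(X > 1.38) = 1 - P(X ≤ 1.38)
                = 1 - F(1.38)
                = 1 - 0.915432
                = 0.084568

So there's approximately a 8.5% chance that X exceeds 1.38.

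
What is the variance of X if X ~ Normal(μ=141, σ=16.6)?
275.5600

We have X ~ Normal(μ=141, σ=16.6).

For a Normal distribution with μ=141, σ=16.6:
Var(X) = 275.5600

The variance measures the spread of the distribution around the mean.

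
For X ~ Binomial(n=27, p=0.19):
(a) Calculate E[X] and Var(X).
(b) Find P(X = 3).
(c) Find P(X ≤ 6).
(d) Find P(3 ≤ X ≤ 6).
(a) E[X] = 5.1300, Var(X) = 4.1553
(b) P(X = 3) = 0.127652
(c) P(X ≤ 6) = 0.757994
(d) P(3 ≤ X ≤ 6) = 0.667893

We have X ~ Binomial(n=27, p=0.19).

(a) Moments:
E[X] = 5.1300
Var(X) = 4.1553
σ = √Var(X) = 2.0385

(b) Point probability using PMF:
P(X = 3) = 0.127652

(c) Cumulative probability using CDF:
P(X ≤ 6) = F(6) = 0.757994

(d) Range probability:
P(3 ≤ X ≤ 6) = P(X ≤ 6) - P(X ≤ 2)
                   = F(6) - F(2)
                   = 0.757994 - 0.090101
                   = 0.667893

This means approximately 66.8% of outcomes fall in the interval [3, 6].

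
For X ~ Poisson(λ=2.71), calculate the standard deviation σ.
1.6462

We have X ~ Poisson(λ=2.71).

For a Poisson distribution with λ=2.71:
σ = √Var(X) = 1.6462

The standard deviation is the square root of the variance.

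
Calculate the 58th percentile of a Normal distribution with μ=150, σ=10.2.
152.0593

We have X ~ Normal(μ=150, σ=10.2).

We want to find x such that P(X ≤ x) = 0.58.

This is the 58th percentile, which means 58% of values fall below this point.

Using the inverse CDF (quantile function):
x = F⁻¹(0.58) = 152.0593

Verification: P(X ≤ 152.0593) = 0.58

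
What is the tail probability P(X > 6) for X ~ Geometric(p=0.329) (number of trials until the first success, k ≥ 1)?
0.091271

We have X ~ Geometric(p=0.329) (number of trials until the first success, k ≥ 1).

P(X > 6) = 1 - P(X ≤ 6)
                = 1 - F(6)
                = 1 - 0.908729
                = 0.091271

So there's approximately a 9.1% chance that X exceeds 6.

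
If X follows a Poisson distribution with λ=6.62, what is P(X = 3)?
0.064475

We have X ~ Poisson(λ=6.62).

For a Poisson distribution, the PMF gives us the probability of each outcome.

Using the PMF formula:
P(X = 3) = 0.064475

Rounded to 4 decimal places: 0.0645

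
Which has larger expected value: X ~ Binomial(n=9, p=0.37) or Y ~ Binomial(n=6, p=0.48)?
X has larger mean (3.3300 > 2.8800)

Compute the expected value for each distribution:

X ~ Binomial(n=9, p=0.37):
E[X] = 3.3300

Y ~ Binomial(n=6, p=0.48):
E[Y] = 2.8800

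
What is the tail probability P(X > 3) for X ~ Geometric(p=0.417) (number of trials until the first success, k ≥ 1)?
0.198155

We have X ~ Geometric(p=0.417) (number of trials until the first success, k ≥ 1).

P(X > 3) = 1 - P(X ≤ 3)
                = 1 - F(3)
                = 1 - 0.801845
                = 0.198155

So there's approximately a 19.8% chance that X exceeds 3.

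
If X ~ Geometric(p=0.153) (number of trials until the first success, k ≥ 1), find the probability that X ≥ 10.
0.224363

We have X ~ Geometric(p=0.153) (number of trials until the first success, k ≥ 1).

For discrete distributions, P(X ≥ 10) = 1 - P(X ≤ 9).

P(X ≤ 9) = 0.775637
P(X ≥ 10) = 1 - 0.775637 = 0.224363

So there's approximately a 22.4% chance that X is at least 10.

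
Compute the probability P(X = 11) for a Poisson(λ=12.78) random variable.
0.104809

We have X ~ Poisson(λ=12.78).

For a Poisson distribution, the PMF gives us the probability of each outcome.

Using the PMF formula:
P(X = 11) = 0.104809

Rounded to 4 decimal places: 0.1048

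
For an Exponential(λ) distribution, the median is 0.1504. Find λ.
λ = 4.6087

For X ~ Exponential(λ), the CDF is F(x) = 1 - e^(-λx).
The median m satisfies F(m) = 0.5:
1 - e^(-λm) = 0.5
e^(-λm) = 0.5
λm = ln(2)
m = ln(2) / λ

Given m = 0.1504:
λ = ln(2) / 0.1504 = 0.693147 / 0.1504 = 4.6087

Verification: ln(2) / 4.6087 = 0.1504 ✓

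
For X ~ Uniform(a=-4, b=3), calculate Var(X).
4.0833

We have X ~ Uniform(a=-4, b=3).

For a Uniform distribution with a=-4, b=3:
Var(X) = 4.0833

The variance measures the spread of the distribution around the mean.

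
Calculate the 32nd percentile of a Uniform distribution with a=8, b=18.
11.2000

We have X ~ Uniform(a=8, b=18).

We want to find x such that P(X ≤ x) = 0.32.

This is the 32nd percentile, which means 32% of values fall below this point.

Using the inverse CDF (quantile function):
x = F⁻¹(0.32) = 11.2000

Verification: P(X ≤ 11.2000) = 0.32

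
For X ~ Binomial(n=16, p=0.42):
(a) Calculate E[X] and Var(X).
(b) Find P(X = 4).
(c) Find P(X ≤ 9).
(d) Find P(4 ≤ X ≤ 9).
(a) E[X] = 6.7200, Var(X) = 3.8976
(b) P(X = 4) = 0.082074
(c) P(X ≤ 9) = 0.919539
(d) P(4 ≤ X ≤ 9) = 0.872281

We have X ~ Binomial(n=16, p=0.42).

(a) Moments:
E[X] = 6.7200
Var(X) = 3.8976
σ = √Var(X) = 1.9742

(b) Point probability using PMF:
P(X = 4) = 0.082074

(c) Cumulative probability using CDF:
P(X ≤ 9) = F(9) = 0.919539

(d) Range probability:
P(4 ≤ X ≤ 9) = P(X ≤ 9) - P(X ≤ 3)
                   = F(9) - F(3)
                   = 0.919539 - 0.047258
                   = 0.872281

This means approximately 87.2% of outcomes fall in the interval [4, 9].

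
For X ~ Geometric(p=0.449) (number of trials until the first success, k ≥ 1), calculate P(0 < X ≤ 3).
0.832716

We have X ~ Geometric(p=0.449) (number of trials until the first success, k ≥ 1).

To find P(0 < X ≤ 3), we use:
P(0 < X ≤ 3) = P(X ≤ 3) - P(X ≤ 0)
                 = F(3) - F(0)
                 = 0.832716 - 0.000000
                 = 0.832716

So there's approximately a 83.3% chance that X falls in this range.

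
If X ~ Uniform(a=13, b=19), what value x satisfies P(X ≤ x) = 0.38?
15.2800

We have X ~ Uniform(a=13, b=19).

We want to find x such that P(X ≤ x) = 0.38.

This is the 38th percentile, which means 38% of values fall below this point.

Using the inverse CDF (quantile function):
x = F⁻¹(0.38) = 15.2800

Verification: P(X ≤ 15.2800) = 0.38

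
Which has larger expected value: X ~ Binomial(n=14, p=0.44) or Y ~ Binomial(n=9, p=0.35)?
X has larger mean (6.1600 > 3.1500)

Compute the expected value for each distribution:

X ~ Binomial(n=14, p=0.44):
E[X] = 6.1600

Y ~ Binomial(n=9, p=0.35):
E[Y] = 3.1500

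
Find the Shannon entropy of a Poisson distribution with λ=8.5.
2.4785 nats

We have X ~ Poisson(λ=8.5).

The Shannon entropy measures the uncertainty or information content of the distribution.

For a Poisson distribution with λ=8.5:
H(X) = 2.4785 nats

(In bits, this would be 3.5757 bits.)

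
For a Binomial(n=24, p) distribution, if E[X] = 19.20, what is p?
p = 0.8

For a Binomial(n, p) distribution:
E[X] = n × p

Given n = 24 and E[X] = 19.20:
19.20 = 24 × p
p = 19.20 / 24 = 0.8

Verification: Binomial(24, 0.8) has E[X] = 19.20 ✓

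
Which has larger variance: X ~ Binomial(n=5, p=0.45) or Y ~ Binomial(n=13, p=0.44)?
Y has larger variance (3.2032 > 1.2375)

Compute the variance for each distribution:

X ~ Binomial(n=5, p=0.45):
Var(X) = 1.2375

Y ~ Binomial(n=13, p=0.44):
Var(Y) = 3.2032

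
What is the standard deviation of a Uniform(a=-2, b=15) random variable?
4.9075

We have X ~ Uniform(a=-2, b=15).

For a Uniform distribution with a=-2, b=15:
σ = √Var(X) = 4.9075

The standard deviation is the square root of the variance.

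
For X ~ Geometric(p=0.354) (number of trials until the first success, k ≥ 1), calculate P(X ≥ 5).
0.174153

We have X ~ Geometric(p=0.354) (number of trials until the first success, k ≥ 1).

For discrete distributions, P(X ≥ 5) = 1 - P(X ≤ 4).

P(X ≤ 4) = 0.825847
P(X ≥ 5) = 1 - 0.825847 = 0.174153

So there's approximately a 17.4% chance that X is at least 5.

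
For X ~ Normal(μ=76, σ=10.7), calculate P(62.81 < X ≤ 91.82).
0.821522

We have X ~ Normal(μ=76, σ=10.7).

To find P(62.81 < X ≤ 91.82), we use:
P(62.81 < X ≤ 91.82) = P(X ≤ 91.82) - P(X ≤ 62.81)
                 = F(91.82) - F(62.81)
                 = 0.930364 - 0.108842
                 = 0.821522

So there's approximately a 82.2% chance that X falls in this range.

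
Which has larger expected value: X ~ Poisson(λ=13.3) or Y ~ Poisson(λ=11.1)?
X has larger mean (13.3000 > 11.1000)

Compute the expected value for each distribution:

X ~ Poisson(λ=13.3):
E[X] = 13.3000

Y ~ Poisson(λ=11.1):
E[Y] = 11.1000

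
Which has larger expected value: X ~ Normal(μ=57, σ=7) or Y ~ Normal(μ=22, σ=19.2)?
X has larger mean (57.0000 > 22.0000)

Compute the expected value for each distribution:

X ~ Normal(μ=57, σ=7):
E[X] = 57.0000

Y ~ Normal(μ=22, σ=19.2):
E[Y] = 22.0000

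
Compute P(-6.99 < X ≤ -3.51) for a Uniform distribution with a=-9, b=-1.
0.435000

We have X ~ Uniform(a=-9, b=-1).

To find P(-6.99 < X ≤ -3.51), we use:
P(-6.99 < X ≤ -3.51) = P(X ≤ -3.51) - P(X ≤ -6.99)
                 = F(-3.51) - F(-6.99)
                 = 0.686250 - 0.251250
                 = 0.435000

So there's approximately a 43.5% chance that X falls in this range.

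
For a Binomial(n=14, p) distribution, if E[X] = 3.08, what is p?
p = 0.22

For a Binomial(n, p) distribution:
E[X] = n × p

Given n = 14 and E[X] = 3.08:
3.08 = 14 × p
p = 3.08 / 14 = 0.22

Verification: Binomial(14, 0.22) has E[X] = 3.08 ✓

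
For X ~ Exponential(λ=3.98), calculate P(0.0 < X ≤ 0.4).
0.796482

We have X ~ Exponential(λ=3.98).

To find P(0.0 < X ≤ 0.4), we use:
P(0.0 < X ≤ 0.4) = P(X ≤ 0.4) - P(X ≤ 0.0)
                 = F(0.4) - F(0.0)
                 = 0.796482 - 0.000000
                 = 0.796482

So there's approximately a 79.6% chance that X falls in this range.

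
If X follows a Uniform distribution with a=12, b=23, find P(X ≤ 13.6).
0.145455

We have X ~ Uniform(a=12, b=23).

The CDF gives us P(X ≤ k).

Using the CDF:
P(X ≤ 13.6) = 0.145455

This means there's approximately a 14.5% chance that X is at most 13.6.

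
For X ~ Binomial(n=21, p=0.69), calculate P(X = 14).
0.177388

We have X ~ Binomial(n=21, p=0.69).

For a Binomial distribution, the PMF gives us the probability of each outcome.

Using the PMF formula:
P(X = 14) = 0.177388

Rounded to 4 decimal places: 0.1774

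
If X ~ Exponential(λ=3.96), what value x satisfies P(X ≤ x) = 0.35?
0.1088

We have X ~ Exponential(λ=3.96).

We want to find x such that P(X ≤ x) = 0.35.

This is the 35th percentile, which means 35% of values fall below this point.

Using the inverse CDF (quantile function):
x = F⁻¹(0.35) = 0.1088

Verification: P(X ≤ 0.1088) = 0.35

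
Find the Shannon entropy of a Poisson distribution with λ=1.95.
1.6904 nats

We have X ~ Poisson(λ=1.95).

The Shannon entropy measures the uncertainty or information content of the distribution.

For a Poisson distribution with λ=1.95:
H(X) = 1.6904 nats

(In bits, this would be 2.4388 bits.)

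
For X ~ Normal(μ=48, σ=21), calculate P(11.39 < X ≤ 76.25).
0.870088

We have X ~ Normal(μ=48, σ=21).

To find P(11.39 < X ≤ 76.25), we use:
P(11.39 < X ≤ 76.25) = P(X ≤ 76.25) - P(X ≤ 11.39)
                 = F(76.25) - F(11.39)
                 = 0.910726 - 0.040638
                 = 0.870088

So there's approximately a 87.0% chance that X falls in this range.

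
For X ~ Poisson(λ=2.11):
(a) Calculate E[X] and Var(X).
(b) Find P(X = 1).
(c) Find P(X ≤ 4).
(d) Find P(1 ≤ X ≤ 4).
(a) E[X] = 2.1100, Var(X) = 2.1100
(b) P(X = 1) = 0.255812
(c) P(X ≤ 4) = 0.936877
(d) P(1 ≤ X ≤ 4) = 0.815639

We have X ~ Poisson(λ=2.11).

(a) Moments:
E[X] = 2.1100
Var(X) = 2.1100
σ = √Var(X) = 1.4526

(b) Point probability using PMF:
P(X = 1) = 0.255812

(c) Cumulative probability using CDF:
P(X ≤ 4) = F(4) = 0.936877

(d) Range probability:
P(1 ≤ X ≤ 4) = P(X ≤ 4) - P(X ≤ 0)
                   = F(4) - F(0)
                   = 0.936877 - 0.121238
                   = 0.815639

This means approximately 81.6% of outcomes fall in the interval [1, 4].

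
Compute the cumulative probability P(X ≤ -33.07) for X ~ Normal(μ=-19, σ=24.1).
0.279672

We have X ~ Normal(μ=-19, σ=24.1).

The CDF gives us P(X ≤ k).

Using the CDF:
P(X ≤ -33.07) = 0.279672

This means there's approximately a 28.0% chance that X is at most -33.07.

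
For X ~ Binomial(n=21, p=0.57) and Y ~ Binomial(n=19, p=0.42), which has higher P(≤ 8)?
Y has higher probability (P(Y ≤ 8) = 0.5997 > P(X ≤ 8) = 0.0638)

Compute P(≤ 8) for each distribution:

X ~ Binomial(n=21, p=0.57):
P(X ≤ 8) = 0.0638

Y ~ Binomial(n=19, p=0.42):
P(Y ≤ 8) = 0.5997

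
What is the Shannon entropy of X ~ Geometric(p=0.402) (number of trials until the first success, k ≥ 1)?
1.6762 nats

We have X ~ Geometric(p=0.402) (number of trials until the first success, k ≥ 1).

The Shannon entropy measures the uncertainty or information content of the distribution.

For a Geometric distribution with p=0.402 (number of trials until the first success, k ≥ 1):
H(X) = 1.6762 nats

(In bits, this would be 2.4182 bits.)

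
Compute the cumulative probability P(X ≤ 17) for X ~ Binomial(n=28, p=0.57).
0.719251

We have X ~ Binomial(n=28, p=0.57).

The CDF gives us P(X ≤ k).

Using the CDF:
P(X ≤ 17) = 0.719251

This means there's approximately a 71.9% chance that X is at most 17.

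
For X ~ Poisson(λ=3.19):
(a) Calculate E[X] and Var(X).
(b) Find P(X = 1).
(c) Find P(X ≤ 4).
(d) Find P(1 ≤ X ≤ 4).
(a) E[X] = 3.1900, Var(X) = 3.1900
(b) P(X = 1) = 0.131338
(c) P(X ≤ 4) = 0.782391
(d) P(1 ≤ X ≤ 4) = 0.741219

We have X ~ Poisson(λ=3.19).

(a) Moments:
E[X] = 3.1900
Var(X) = 3.1900
σ = √Var(X) = 1.7861

(b) Point probability using PMF:
P(X = 1) = 0.131338

(c) Cumulative probability using CDF:
P(X ≤ 4) = F(4) = 0.782391

(d) Range probability:
P(1 ≤ X ≤ 4) = P(X ≤ 4) - P(X ≤ 0)
                   = F(4) - F(0)
                   = 0.782391 - 0.041172
                   = 0.741219

This means approximately 74.1% of outcomes fall in the interval [1, 4].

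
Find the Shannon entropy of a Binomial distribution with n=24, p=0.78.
2.1190 nats

We have X ~ Binomial(n=24, p=0.78).

The Shannon entropy measures the uncertainty or information content of the distribution.

For a Binomial distribution with n=24, p=0.78:
H(X) = 2.1190 nats

(In bits, this would be 3.0571 bits.)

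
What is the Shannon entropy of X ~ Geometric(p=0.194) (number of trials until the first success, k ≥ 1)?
2.5359 nats

We have X ~ Geometric(p=0.194) (number of trials until the first success, k ≥ 1).

The Shannon entropy measures the uncertainty or information content of the distribution.

For a Geometric distribution with p=0.194 (number of trials until the first success, k ≥ 1):
H(X) = 2.5359 nats

(In bits, this would be 3.6586 bits.)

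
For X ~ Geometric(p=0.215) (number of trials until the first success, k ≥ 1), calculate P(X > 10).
0.088858

We have X ~ Geometric(p=0.215) (number of trials until the first success, k ≥ 1).

P(X > 10) = 1 - P(X ≤ 10)
                = 1 - F(10)
                = 1 - 0.911142
                = 0.088858

So there's approximately a 8.9% chance that X exceeds 10.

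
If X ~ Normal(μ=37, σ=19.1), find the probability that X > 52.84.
0.203462

We have X ~ Normal(μ=37, σ=19.1).

P(X > 52.84) = 1 - P(X ≤ 52.84)
                = 1 - F(52.84)
                = 1 - 0.796538
                = 0.203462

So there's approximately a 20.3% chance that X exceeds 52.84.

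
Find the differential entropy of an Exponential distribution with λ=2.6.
0.0445 nats

We have X ~ Exponential(λ=2.6).

The differential entropy measures the uncertainty or information content of the distribution.

For an Exponential distribution with λ=2.6:
h(X) = 0.0445 nats

(In bits, this would be 0.0642 bits.)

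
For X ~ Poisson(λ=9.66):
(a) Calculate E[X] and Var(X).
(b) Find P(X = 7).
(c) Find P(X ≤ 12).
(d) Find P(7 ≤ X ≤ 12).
(a) E[X] = 9.6600, Var(X) = 9.6600
(b) P(X = 7) = 0.099340
(c) P(X ≤ 12) = 0.822639
(d) P(7 ≤ X ≤ 12) = 0.669560

We have X ~ Poisson(λ=9.66).

(a) Moments:
E[X] = 9.6600
Var(X) = 9.6600
σ = √Var(X) = 3.1081

(b) Point probability using PMF:
P(X = 7) = 0.099340

(c) Cumulative probability using CDF:
P(X ≤ 12) = F(12) = 0.822639

(d) Range probability:
P(7 ≤ X ≤ 12) = P(X ≤ 12) - P(X ≤ 6)
                   = F(12) - F(6)
                   = 0.822639 - 0.153079
                   = 0.669560

This means approximately 67.0% of outcomes fall in the interval [7, 12].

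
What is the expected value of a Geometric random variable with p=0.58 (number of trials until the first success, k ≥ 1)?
1.7241

We have X ~ Geometric(p=0.58) (number of trials until the first success, k ≥ 1).

For a Geometric distribution with p=0.58 (number of trials until the first success, k ≥ 1):
E[X] = 1.7241

This is the expected (average) value of X.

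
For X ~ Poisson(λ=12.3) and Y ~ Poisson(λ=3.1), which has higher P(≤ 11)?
Y has higher probability (P(Y ≤ 11) = 0.9999 > P(X ≤ 11) = 0.4278)

Compute P(≤ 11) for each distribution:

X ~ Poisson(λ=12.3):
P(X ≤ 11) = 0.4278

Y ~ Poisson(λ=3.1):
P(Y ≤ 11) = 0.9999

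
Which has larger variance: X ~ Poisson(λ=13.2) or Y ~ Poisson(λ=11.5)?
X has larger variance (13.2000 > 11.5000)

Compute the variance for each distribution:

X ~ Poisson(λ=13.2):
Var(X) = 13.2000

Y ~ Poisson(λ=11.5):
Var(Y) = 11.5000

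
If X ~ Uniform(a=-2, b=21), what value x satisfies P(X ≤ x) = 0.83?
17.0900

We have X ~ Uniform(a=-2, b=21).

We want to find x such that P(X ≤ x) = 0.83.

This is the 83rd percentile, which means 83% of values fall below this point.

Using the inverse CDF (quantile function):
x = F⁻¹(0.83) = 17.0900

Verification: P(X ≤ 17.0900) = 0.83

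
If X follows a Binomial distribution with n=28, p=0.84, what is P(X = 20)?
0.040836

We have X ~ Binomial(n=28, p=0.84).

For a Binomial distribution, the PMF gives us the probability of each outcome.

Using the PMF formula:
P(X = 20) = 0.040836

Rounded to 4 decimal places: 0.0408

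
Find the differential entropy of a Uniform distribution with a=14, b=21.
1.9459 nats

We have X ~ Uniform(a=14, b=21).

The differential entropy measures the uncertainty or information content of the distribution.

For a Uniform distribution with a=14, b=21:
h(X) = 1.9459 nats

(In bits, this would be 2.8074 bits.)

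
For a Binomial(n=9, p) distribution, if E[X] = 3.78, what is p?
p = 0.42

For a Binomial(n, p) distribution:
E[X] = n × p

Given n = 9 and E[X] = 3.78:
3.78 = 9 × p
p = 3.78 / 9 = 0.42

Verification: Binomial(9, 0.42) has E[X] = 3.78 ✓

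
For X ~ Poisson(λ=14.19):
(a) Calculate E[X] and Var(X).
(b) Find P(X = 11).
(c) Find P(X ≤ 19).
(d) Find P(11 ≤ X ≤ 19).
(a) E[X] = 14.1900, Var(X) = 14.1900
(b) P(X = 11) = 0.080912
(c) P(X ≤ 19) = 0.915468
(d) P(11 ≤ X ≤ 19) = 0.752041

We have X ~ Poisson(λ=14.19).

(a) Moments:
E[X] = 14.1900
Var(X) = 14.1900
σ = √Var(X) = 3.7670

(b) Point probability using PMF:
P(X = 11) = 0.080912

(c) Cumulative probability using CDF:
P(X ≤ 19) = F(19) = 0.915468

(d) Range probability:
P(11 ≤ X ≤ 19) = P(X ≤ 19) - P(X ≤ 10)
                   = F(19) - F(10)
                   = 0.915468 - 0.163427
                   = 0.752041

This means approximately 75.2% of outcomes fall in the interval [11, 19].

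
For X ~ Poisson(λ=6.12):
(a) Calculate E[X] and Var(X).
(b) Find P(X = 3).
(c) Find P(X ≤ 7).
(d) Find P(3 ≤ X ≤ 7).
(a) E[X] = 6.1200, Var(X) = 6.1200
(b) P(X = 3) = 0.083989
(c) P(X ≤ 7) = 0.727300
(d) P(3 ≤ X ≤ 7) = 0.670476

We have X ~ Poisson(λ=6.12).

(a) Moments:
E[X] = 6.1200
Var(X) = 6.1200
σ = √Var(X) = 2.4739

(b) Point probability using PMF:
P(X = 3) = 0.083989

(c) Cumulative probability using CDF:
P(X ≤ 7) = F(7) = 0.727300

(d) Range probability:
P(3 ≤ X ≤ 7) = P(X ≤ 7) - P(X ≤ 2)
                   = F(7) - F(2)
                   = 0.727300 - 0.056824
                   = 0.670476

This means approximately 67.0% of outcomes fall in the interval [3, 7].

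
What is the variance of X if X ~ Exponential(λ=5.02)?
0.0397

We have X ~ Exponential(λ=5.02).

For an Exponential distribution with λ=5.02:
Var(X) = 0.0397

The variance measures the spread of the distribution around the mean.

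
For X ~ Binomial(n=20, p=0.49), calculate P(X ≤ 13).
0.951987

We have X ~ Binomial(n=20, p=0.49).

The CDF gives us P(X ≤ k).

Using the CDF:
P(X ≤ 13) = 0.951987

This means there's approximately a 95.2% chance that X is at most 13.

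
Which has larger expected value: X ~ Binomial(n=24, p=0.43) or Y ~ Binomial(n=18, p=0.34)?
X has larger mean (10.3200 > 6.1200)

Compute the expected value for each distribution:

X ~ Binomial(n=24, p=0.43):
E[X] = 10.3200

Y ~ Binomial(n=18, p=0.34):
E[Y] = 6.1200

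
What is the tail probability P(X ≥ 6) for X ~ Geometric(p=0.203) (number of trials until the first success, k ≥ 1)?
0.321582

We have X ~ Geometric(p=0.203) (number of trials until the first success, k ≥ 1).

For discrete distributions, P(X ≥ 6) = 1 - P(X ≤ 5).

P(X ≤ 5) = 0.678418
P(X ≥ 6) = 1 - 0.678418 = 0.321582

So there's approximately a 32.2% chance that X is at least 6.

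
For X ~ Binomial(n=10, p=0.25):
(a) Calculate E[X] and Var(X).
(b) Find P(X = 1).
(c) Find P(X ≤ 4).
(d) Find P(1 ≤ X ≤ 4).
(a) E[X] = 2.5000, Var(X) = 1.8750
(b) P(X = 1) = 0.187712
(c) P(X ≤ 4) = 0.921873
(d) P(1 ≤ X ≤ 4) = 0.865560

We have X ~ Binomial(n=10, p=0.25).

(a) Moments:
E[X] = 2.5000
Var(X) = 1.8750
σ = √Var(X) = 1.3693

(b) Point probability using PMF:
P(X = 1) = 0.187712

(c) Cumulative probability using CDF:
P(X ≤ 4) = F(4) = 0.921873

(d) Range probability:
P(1 ≤ X ≤ 4) = P(X ≤ 4) - P(X ≤ 0)
                   = F(4) - F(0)
                   = 0.921873 - 0.056314
                   = 0.865560

This means approximately 86.6% of outcomes fall in the interval [1, 4].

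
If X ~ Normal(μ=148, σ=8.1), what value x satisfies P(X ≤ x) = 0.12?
138.4826

We have X ~ Normal(μ=148, σ=8.1).

We want to find x such that P(X ≤ x) = 0.12.

This is the 12th percentile, which means 12% of values fall below this point.

Using the inverse CDF (quantile function):
x = F⁻¹(0.12) = 138.4826

Verification: P(X ≤ 138.4826) = 0.12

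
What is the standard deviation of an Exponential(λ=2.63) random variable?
0.3802

We have X ~ Exponential(λ=2.63).

For an Exponential distribution with λ=2.63:
σ = √Var(X) = 0.3802

The standard deviation is the square root of the variance.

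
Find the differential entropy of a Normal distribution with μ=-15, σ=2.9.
2.4836 nats

We have X ~ Normal(μ=-15, σ=2.9).

The differential entropy measures the uncertainty or information content of the distribution.

For a Normal distribution with μ=-15, σ=2.9:
h(X) = 2.4836 nats

(In bits, this would be 3.5831 bits.)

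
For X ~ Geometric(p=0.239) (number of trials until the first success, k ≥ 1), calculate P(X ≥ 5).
0.335381

We have X ~ Geometric(p=0.239) (number of trials until the first success, k ≥ 1).

For discrete distributions, P(X ≥ 5) = 1 - P(X ≤ 4).

P(X ≤ 4) = 0.664619
P(X ≥ 5) = 1 - 0.664619 = 0.335381

So there's approximately a 33.5% chance that X is at least 5.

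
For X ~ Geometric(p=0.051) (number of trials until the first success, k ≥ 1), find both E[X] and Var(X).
E[X] = 19.6078, Var(X) = 364.8597

We have X ~ Geometric(p=0.051) (number of trials until the first success, k ≥ 1).

For a Geometric distribution with p=0.051 (number of trials until the first success, k ≥ 1):

Expected value:
E[X] = 19.6078

Variance:
Var(X) = 364.8597

Standard deviation:
σ = √Var(X) = 19.1013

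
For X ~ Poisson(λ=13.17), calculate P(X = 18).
0.042320

We have X ~ Poisson(λ=13.17).

For a Poisson distribution, the PMF gives us the probability of each outcome.

Using the PMF formula:
P(X = 18) = 0.042320

Rounded to 4 decimal places: 0.0423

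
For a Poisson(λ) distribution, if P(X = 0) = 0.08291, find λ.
λ = 2.4900

For a Poisson(λ) distribution, the PMF at 0 is:
P(X = 0) = λ^0 e^(-λ) / 0! = e^(-λ)

Given P(X = 0) = 0.08291:
e^(-λ) = 0.08291
-λ = ln(0.08291)
λ = -ln(0.08291) = 2.4900

Verification: e^(-2.4900) = 0.08291 ✓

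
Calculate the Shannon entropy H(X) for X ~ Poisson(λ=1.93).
1.6846 nats

We have X ~ Poisson(λ=1.93).

The Shannon entropy measures the uncertainty or information content of the distribution.

For a Poisson distribution with λ=1.93:
H(X) = 1.6846 nats

(In bits, this would be 2.4303 bits.)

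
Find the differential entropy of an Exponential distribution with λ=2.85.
-0.0473 nats

We have X ~ Exponential(λ=2.85).

The differential entropy measures the uncertainty or information content of the distribution.

For an Exponential distribution with λ=2.85:
h(X) = -0.0473 nats

(In bits, this would be -0.0683 bits.)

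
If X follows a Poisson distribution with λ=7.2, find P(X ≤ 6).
0.420356

We have X ~ Poisson(λ=7.2).

The CDF gives us P(X ≤ k).

Using the CDF:
P(X ≤ 6) = 0.420356

This means there's approximately a 42.0% chance that X is at most 6.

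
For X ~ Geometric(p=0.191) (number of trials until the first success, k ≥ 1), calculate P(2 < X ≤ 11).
0.557333

We have X ~ Geometric(p=0.191) (number of trials until the first success, k ≥ 1).

To find P(2 < X ≤ 11), we use:
P(2 < X ≤ 11) = P(X ≤ 11) - P(X ≤ 2)
                 = F(11) - F(2)
                 = 0.902852 - 0.345519
                 = 0.557333

So there's approximately a 55.7% chance that X falls in this range.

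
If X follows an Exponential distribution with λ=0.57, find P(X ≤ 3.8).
0.885365

We have X ~ Exponential(λ=0.57).

The CDF gives us P(X ≤ k).

Using the CDF:
P(X ≤ 3.8) = 0.885365

This means there's approximately a 88.5% chance that X is at most 3.8.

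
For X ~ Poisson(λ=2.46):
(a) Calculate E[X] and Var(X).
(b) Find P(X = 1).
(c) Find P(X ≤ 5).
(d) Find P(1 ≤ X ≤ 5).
(a) E[X] = 2.4600, Var(X) = 2.4600
(b) P(X = 1) = 0.210170
(c) P(X ≤ 5) = 0.960598
(d) P(1 ≤ X ≤ 5) = 0.875163

We have X ~ Poisson(λ=2.46).

(a) Moments:
E[X] = 2.4600
Var(X) = 2.4600
σ = √Var(X) = 1.5684

(b) Point probability using PMF:
P(X = 1) = 0.210170

(c) Cumulative probability using CDF:
P(X ≤ 5) = F(5) = 0.960598

(d) Range probability:
P(1 ≤ X ≤ 5) = P(X ≤ 5) - P(X ≤ 0)
                   = F(5) - F(0)
                   = 0.960598 - 0.085435
                   = 0.875163

This means approximately 87.5% of outcomes fall in the interval [1, 5].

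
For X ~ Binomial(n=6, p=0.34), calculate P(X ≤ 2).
0.667152

We have X ~ Binomial(n=6, p=0.34).

The CDF gives us P(X ≤ k).

Using the CDF:
P(X ≤ 2) = 0.667152

This means there's approximately a 66.7% chance that X is at most 2.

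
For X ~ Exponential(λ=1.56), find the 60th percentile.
0.5874

We have X ~ Exponential(λ=1.56).

We want to find x such that P(X ≤ x) = 0.6.

This is the 60th percentile, which means 60% of values fall below this point.

Using the inverse CDF (quantile function):
x = F⁻¹(0.6) = 0.5874

Verification: P(X ≤ 0.5874) = 0.6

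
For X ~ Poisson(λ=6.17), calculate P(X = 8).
0.108934

We have X ~ Poisson(λ=6.17).

For a Poisson distribution, the PMF gives us the probability of each outcome.

Using the PMF formula:
P(X = 8) = 0.108934

Rounded to 4 decimal places: 0.1089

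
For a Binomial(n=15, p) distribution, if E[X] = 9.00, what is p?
p = 0.6

For a Binomial(n, p) distribution:
E[X] = n × p

Given n = 15 and E[X] = 9.00:
9.00 = 15 × p
p = 9.00 / 15 = 0.6

Verification: Binomial(15, 0.6) has E[X] = 9.00 ✓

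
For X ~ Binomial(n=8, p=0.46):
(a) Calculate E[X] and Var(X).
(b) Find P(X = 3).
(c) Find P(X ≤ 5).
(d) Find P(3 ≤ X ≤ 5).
(a) E[X] = 3.6800, Var(X) = 1.9872
(b) P(X = 3) = 0.250282
(c) P(X ≤ 5) = 0.901812
(d) P(3 ≤ X ≤ 5) = 0.698405

We have X ~ Binomial(n=8, p=0.46).

(a) Moments:
E[X] = 3.6800
Var(X) = 1.9872
σ = √Var(X) = 1.4097

(b) Point probability using PMF:
P(X = 3) = 0.250282

(c) Cumulative probability using CDF:
P(X ≤ 5) = F(5) = 0.901812

(d) Range probability:
P(3 ≤ X ≤ 5) = P(X ≤ 5) - P(X ≤ 2)
                   = F(5) - F(2)
                   = 0.901812 - 0.203408
                   = 0.698405

This means approximately 69.8% of outcomes fall in the interval [3, 5].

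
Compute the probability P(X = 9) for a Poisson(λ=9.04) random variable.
0.131744

We have X ~ Poisson(λ=9.04).

For a Poisson distribution, the PMF gives us the probability of each outcome.

Using the PMF formula:
P(X = 9) = 0.131744

Rounded to 4 decimal places: 0.1317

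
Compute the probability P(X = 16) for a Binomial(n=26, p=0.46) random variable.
0.045009

We have X ~ Binomial(n=26, p=0.46).

For a Binomial distribution, the PMF gives us the probability of each outcome.

Using the PMF formula:
P(X = 16) = 0.045009

Rounded to 4 decimal places: 0.0450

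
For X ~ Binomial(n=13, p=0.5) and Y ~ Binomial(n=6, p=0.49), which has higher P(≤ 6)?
Y has higher probability (P(Y ≤ 6) = 1.0000 > P(X ≤ 6) = 0.5000)

Compute P(≤ 6) for each distribution:

X ~ Binomial(n=13, p=0.5):
P(X ≤ 6) = 0.5000

Y ~ Binomial(n=6, p=0.49):
P(Y ≤ 6) = 1.0000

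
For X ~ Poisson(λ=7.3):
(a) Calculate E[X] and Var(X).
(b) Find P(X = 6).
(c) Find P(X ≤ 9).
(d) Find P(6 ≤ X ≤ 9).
(a) E[X] = 7.3000, Var(X) = 7.3000
(b) P(X = 6) = 0.141989
(c) P(X ≤ 9) = 0.798820
(d) P(6 ≤ X ≤ 9) = 0.534777

We have X ~ Poisson(λ=7.3).

(a) Moments:
E[X] = 7.3000
Var(X) = 7.3000
σ = √Var(X) = 2.7019

(b) Point probability using PMF:
P(X = 6) = 0.141989

(c) Cumulative probability using CDF:
P(X ≤ 9) = F(9) = 0.798820

(d) Range probability:
P(6 ≤ X ≤ 9) = P(X ≤ 9) - P(X ≤ 5)
                   = F(9) - F(5)
                   = 0.798820 - 0.264043
                   = 0.534777

This means approximately 53.5% of outcomes fall in the interval [6, 9].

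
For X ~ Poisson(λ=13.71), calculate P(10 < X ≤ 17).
0.651512

We have X ~ Poisson(λ=13.71).

To find P(10 < X ≤ 17), we use:
P(10 < X ≤ 17) = P(X ≤ 17) - P(X ≤ 10)
                 = F(17) - F(10)
                 = 0.847219 - 0.195707
                 = 0.651512

So there's approximately a 65.2% chance that X falls in this range.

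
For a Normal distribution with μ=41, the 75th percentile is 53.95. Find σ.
σ = 19.1997

For X ~ Normal(μ, σ), the p-th percentile satisfies x = μ + z_p × σ,
where z_p = Φ⁻¹(p) is the standard normal quantile.

Step 1: z_{0.75} = Φ⁻¹(0.75) = 0.6745

Step 2: Solve for σ:
53.95 = 41 + 0.6745 × σ
σ = (53.95 - 41) / 0.6745
σ = 12.95 / 0.6745
σ = 19.1997

Verification: μ + z × σ = 41 + 0.6745 × 19.1997 = 53.95 ✓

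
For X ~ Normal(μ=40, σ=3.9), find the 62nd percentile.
41.1914

We have X ~ Normal(μ=40, σ=3.9).

We want to find x such that P(X ≤ x) = 0.62.

This is the 62nd percentile, which means 62% of values fall below this point.

Using the inverse CDF (quantile function):
x = F⁻¹(0.62) = 41.1914

Verification: P(X ≤ 41.1914) = 0.62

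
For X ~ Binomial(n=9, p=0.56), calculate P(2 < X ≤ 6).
0.792169

We have X ~ Binomial(n=9, p=0.56).

To find P(2 < X ≤ 6), we use:
P(2 < X ≤ 6) = P(X ≤ 6) - P(X ≤ 2)
                 = F(6) - F(2)
                 = 0.835912 - 0.043744
                 = 0.792169

So there's approximately a 79.2% chance that X falls in this range.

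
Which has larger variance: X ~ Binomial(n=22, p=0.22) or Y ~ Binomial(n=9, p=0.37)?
X has larger variance (3.7752 > 2.0979)

Compute the variance for each distribution:

X ~ Binomial(n=22, p=0.22):
Var(X) = 3.7752

Y ~ Binomial(n=9, p=0.37):
Var(Y) = 2.0979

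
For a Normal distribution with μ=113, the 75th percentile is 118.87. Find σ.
σ = 8.7029

For X ~ Normal(μ, σ), the p-th percentile satisfies x = μ + z_p × σ,
where z_p = Φ⁻¹(p) is the standard normal quantile.

Step 1: z_{0.75} = Φ⁻¹(0.75) = 0.6745

Step 2: Solve for σ:
118.87 = 113 + 0.6745 × σ
σ = (118.87 - 113) / 0.6745
σ = 5.87 / 0.6745
σ = 8.7029

Verification: μ + z × σ = 113 + 0.6745 × 8.7029 = 118.87 ✓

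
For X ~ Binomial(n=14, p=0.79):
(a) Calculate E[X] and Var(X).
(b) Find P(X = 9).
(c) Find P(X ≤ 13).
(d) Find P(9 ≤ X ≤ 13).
(a) E[X] = 11.0600, Var(X) = 2.3226
(b) P(X = 9) = 0.097995
(c) P(X ≤ 13) = 0.963121
(d) P(9 ≤ X ≤ 13) = 0.908854

We have X ~ Binomial(n=14, p=0.79).

(a) Moments:
E[X] = 11.0600
Var(X) = 2.3226
σ = √Var(X) = 1.5240

(b) Point probability using PMF:
P(X = 9) = 0.097995

(c) Cumulative probability using CDF:
P(X ≤ 13) = F(13) = 0.963121

(d) Range probability:
P(9 ≤ X ≤ 13) = P(X ≤ 13) - P(X ≤ 8)
                   = F(13) - F(8)
                   = 0.963121 - 0.054267
                   = 0.908854

This means approximately 90.9% of outcomes fall in the interval [9, 13].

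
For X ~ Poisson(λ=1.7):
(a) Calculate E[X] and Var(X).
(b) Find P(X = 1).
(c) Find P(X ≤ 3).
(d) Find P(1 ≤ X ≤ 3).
(a) E[X] = 1.7000, Var(X) = 1.7000
(b) P(X = 1) = 0.310562
(c) P(X ≤ 3) = 0.906811
(d) P(1 ≤ X ≤ 3) = 0.724127

We have X ~ Poisson(λ=1.7).

(a) Moments:
E[X] = 1.7000
Var(X) = 1.7000
σ = √Var(X) = 1.3038

(b) Point probability using PMF:
P(X = 1) = 0.310562

(c) Cumulative probability using CDF:
P(X ≤ 3) = F(3) = 0.906811

(d) Range probability:
P(1 ≤ X ≤ 3) = P(X ≤ 3) - P(X ≤ 0)
                   = F(3) - F(0)
                   = 0.906811 - 0.182684
                   = 0.724127

This means approximately 72.4% of outcomes fall in the interval [1, 3].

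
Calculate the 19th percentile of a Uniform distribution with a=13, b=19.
14.1400

We have X ~ Uniform(a=13, b=19).

We want to find x such that P(X ≤ x) = 0.19.

This is the 19th percentile, which means 19% of values fall below this point.

Using the inverse CDF (quantile function):
x = F⁻¹(0.19) = 14.1400

Verification: P(X ≤ 14.1400) = 0.19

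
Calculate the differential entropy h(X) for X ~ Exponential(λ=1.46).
0.6216 nats

We have X ~ Exponential(λ=1.46).

The differential entropy measures the uncertainty or information content of the distribution.

For an Exponential distribution with λ=1.46:
h(X) = 0.6216 nats

(In bits, this would be 0.8967 bits.)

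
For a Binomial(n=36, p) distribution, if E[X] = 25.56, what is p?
p = 0.71

For a Binomial(n, p) distribution:
E[X] = n × p

Given n = 36 and E[X] = 25.56:
25.56 = 36 × p
p = 25.56 / 36 = 0.71

Verification: Binomial(36, 0.71) has E[X] = 25.56 ✓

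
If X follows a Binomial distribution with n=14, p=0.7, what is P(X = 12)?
0.113360

We have X ~ Binomial(n=14, p=0.7).

For a Binomial distribution, the PMF gives us the probability of each outcome.

Using the PMF formula:
P(X = 12) = 0.113360

Rounded to 4 decimal places: 0.1134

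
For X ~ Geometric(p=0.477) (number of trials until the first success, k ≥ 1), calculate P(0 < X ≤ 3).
0.856944

We have X ~ Geometric(p=0.477) (number of trials until the first success, k ≥ 1).

To find P(0 < X ≤ 3), we use:
P(0 < X ≤ 3) = P(X ≤ 3) - P(X ≤ 0)
                 = F(3) - F(0)
                 = 0.856944 - 0.000000
                 = 0.856944

So there's approximately a 85.7% chance that X falls in this range.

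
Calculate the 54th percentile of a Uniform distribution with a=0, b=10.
5.4000

We have X ~ Uniform(a=0, b=10).

We want to find x such that P(X ≤ x) = 0.54.

This is the 54th percentile, which means 54% of values fall below this point.

Using the inverse CDF (quantile function):
x = F⁻¹(0.54) = 5.4000

Verification: P(X ≤ 5.4000) = 0.54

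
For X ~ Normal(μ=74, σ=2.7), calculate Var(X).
7.2900

We have X ~ Normal(μ=74, σ=2.7).

For a Normal distribution with μ=74, σ=2.7:
Var(X) = 7.2900

The variance measures the spread of the distribution around the mean.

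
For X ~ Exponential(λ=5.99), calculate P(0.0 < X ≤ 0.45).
0.932491

We have X ~ Exponential(λ=5.99).

To find P(0.0 < X ≤ 0.45), we use:
P(0.0 < X ≤ 0.45) = P(X ≤ 0.45) - P(X ≤ 0.0)
                 = F(0.45) - F(0.0)
                 = 0.932491 - 0.000000
                 = 0.932491

So there's approximately a 93.2% chance that X falls in this range.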